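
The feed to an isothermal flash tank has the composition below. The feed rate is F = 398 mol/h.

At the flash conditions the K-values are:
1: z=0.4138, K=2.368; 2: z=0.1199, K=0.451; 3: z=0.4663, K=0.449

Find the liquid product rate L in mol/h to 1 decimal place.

Material balance + equilibrium reduce to Σ zᵢ(Kᵢ−1)/(1+V/F(Kᵢ−1)) = 0.
Feasibility: ΣzᵢKᵢ = 1.2433, Σzᵢ/Kᵢ = 1.4791 — both > 1, two phases present.
Newton–Raphson from V/F = 0.49:
  V/F = 0.4900: g = -0.10310, g' = -0.6108 → V/F = 0.3212
  V/F = 0.3212: g = 0.00116, g' = -0.6360 → V/F = 0.3230
Converged at V/F = 0.3230.
Then V = V/F·F = 0.3230·398 = 128.6 mol/h and L = F − V = 269.4 mol/h.

L = 269.4 mol/h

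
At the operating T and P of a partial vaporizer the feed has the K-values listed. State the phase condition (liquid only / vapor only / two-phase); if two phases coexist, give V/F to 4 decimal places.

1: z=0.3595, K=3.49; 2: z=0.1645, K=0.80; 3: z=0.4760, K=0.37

two-phase, V/F = 0.4131

ΣzᵢKᵢ = 1.5624; Σzᵢ/Kᵢ = 1.5951.
Both exceed 1, so a two-phase solution exists.
Rachford–Rice: g(ψ) = Σ zᵢ(Kᵢ−1)/(1+ψ(Kᵢ−1)) = 0.
Iterate (Newton) starting at ψ = 0.5:
  ψ = 0.5000: g = -0.07560, g' = -0.8530 → ψ = 0.4114
  ψ = 0.4114: g = 0.00157, g' = -0.8960 → ψ = 0.4131
Converged at ψ = 0.4131.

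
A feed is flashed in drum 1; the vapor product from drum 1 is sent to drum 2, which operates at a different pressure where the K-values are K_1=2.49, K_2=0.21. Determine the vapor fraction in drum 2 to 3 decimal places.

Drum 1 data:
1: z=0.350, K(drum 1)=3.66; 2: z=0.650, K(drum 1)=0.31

V/F (drum 2) = 0.789

Drum 1:
Rachford–Rice: g(ψ₁) = Σ zᵢ(Kᵢ−1)/(1+ψ₁(Kᵢ−1)) = 0.
Feasibility: ΣzᵢKᵢ = 1.482, Σzᵢ/Kᵢ = 2.192 — both > 1, two phases present.
Newton iteration, ψ₁⁰ = 0.44:
  ψ₁ = 0.440: g = -0.2151, g' = -1.164 → ψ₁ = 0.255
  ψ₁ = 0.255: g = 0.0102, g' = -1.335 → ψ₁ = 0.263
Converged at ψ₁ = 0.263.
Drum-1 compositions:
  1: x = 0.206, y = 0.754
  2: x = 0.794, y = 0.246
Drum-2 feed = drum-1 vapor: z₂ = (0.7539, 0.2461).
Drum 2:
Binary case is linear: z₁(K₁−1)(1+ψ₂(K₂−1)) + z₂(K₂−1)(1+ψ₂(K₁−1)) = 0
⇒ ψ₂ = [z₁(K₁−1)+z₂(K₂−1)] / [−(K₁−1)(K₂−1)] = 0.9288/1.1771 = 0.789
  1: x = 0.346, y = 0.863
  2: x = 0.654, y = 0.137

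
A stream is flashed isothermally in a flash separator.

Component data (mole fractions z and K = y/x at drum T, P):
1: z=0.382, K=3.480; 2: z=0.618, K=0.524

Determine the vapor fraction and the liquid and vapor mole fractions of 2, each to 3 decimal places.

ψ = 0.553, x_2 = 0.839, y_2 = 0.440

Material balance + equilibrium reduce to Σ zᵢ(Kᵢ−1)/(1+ψ(Kᵢ−1)) = 0.
g(0) = ΣzᵢKᵢ − 1 = 0.653 and g(1) = 1 − Σzᵢ/Kᵢ = -0.289, so a root lies in (0, 1).
Binary case is linear: z₁(K₁−1)(1+ψ(K₂−1)) + z₂(K₂−1)(1+ψ(K₁−1)) = 0
⇒ ψ = [z₁(K₁−1)+z₂(K₂−1)] / [−(K₁−1)(K₂−1)] = 0.6532/1.1805 = 0.553
Compositions from xᵢ = zᵢ/(1+ψ(Kᵢ−1)), yᵢ = Kᵢxᵢ:
  1: x = 0.161, y = 0.560
  2: x = 0.839, y = 0.440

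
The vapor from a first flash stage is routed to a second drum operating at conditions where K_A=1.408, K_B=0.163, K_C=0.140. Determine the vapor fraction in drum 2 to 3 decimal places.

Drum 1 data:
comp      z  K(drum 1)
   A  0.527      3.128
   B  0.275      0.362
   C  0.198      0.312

V/F (drum 2) = 0.238

Drum 1:
Rachford–Rice: g(ψ₁) = Σ zᵢ(Kᵢ−1)/(1+ψ₁(Kᵢ−1)) = 0.
g(0) = ΣzᵢKᵢ − 1 = 0.810 and g(1) = 1 − Σzᵢ/Kᵢ = -0.563, so a root lies in (0, 1).
Newton iteration, ψ₁⁰ = 0.5:
  ψ₁ = 0.500: g = 0.0780, g' = -1.019 → ψ₁ = 0.577
Converged at ψ₁ = 0.577.
Drum-1 compositions:
  A: x = 0.237, y = 0.740
  B: x = 0.435, y = 0.158
  C: x = 0.328, y = 0.102
Drum-2 feed = drum-1 vapor: z₂ = (0.7401, 0.1575, 0.1024).
Drum 2:
Rachford–Rice: g(ψ₂) = Σ zᵢ(Kᵢ−1)/(1+ψ₂(Kᵢ−1)) = 0.
g(0) = ΣzᵢKᵢ − 1 = 0.082 and g(1) = 1 − Σzᵢ/Kᵢ = -1.224, so a root lies in (0, 1).
Iterate (Newton) starting at ψ₂ = 0.5:
  ψ₂ = 0.500: g = -0.1305, g' = -0.644 → ψ₂ = 0.298
  ψ₂ = 0.298: g = -0.0247, g' = -0.430 → ψ₂ = 0.240
  ψ₂ = 0.240: g = -0.0010, g' = -0.395 → ψ₂ = 0.238
Converged at ψ₂ = 0.238.
  A: x = 0.675, y = 0.950
  B: x = 0.197, y = 0.032
  C: x = 0.129, y = 0.018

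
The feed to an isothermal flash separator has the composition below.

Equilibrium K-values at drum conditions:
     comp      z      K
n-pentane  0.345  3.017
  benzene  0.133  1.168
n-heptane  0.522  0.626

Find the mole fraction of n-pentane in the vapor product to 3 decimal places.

y_n-pentane = 0.392

Material balance + equilibrium reduce to Σ zᵢ(Kᵢ−1)/(1+V/F(Kᵢ−1)) = 0.
Check two-phase: ΣzᵢKᵢ = 1.523 > 1 and Σzᵢ/Kᵢ = 1.062 > 1, so g(0) = 0.523 > 0 and g(1) = -0.062 < 0.
Newton–Raphson from V/F = 0.5:
  V/F = 0.500: g = 0.1269, g' = -0.462 → V/F = 0.775
  V/F = 0.775: g = 0.0163, g' = -0.361 → V/F = 0.820
  V/F = 0.820: g = 0.0002, g' = -0.354 → V/F = 0.821
Converged at V/F = 0.821.
Compositions from xᵢ = zᵢ/(1+V/F(Kᵢ−1)), yᵢ = Kᵢxᵢ:
  n-pentane: x = 0.130, y = 0.392
  benzene: x = 0.117, y = 0.137
  n-heptane: x = 0.753, y = 0.471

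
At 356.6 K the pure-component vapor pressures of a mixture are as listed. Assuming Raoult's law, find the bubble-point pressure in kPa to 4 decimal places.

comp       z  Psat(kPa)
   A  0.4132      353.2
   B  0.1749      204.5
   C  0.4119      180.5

At the bubble point ψ → 0, so ΣzᵢKᵢ = 1 with Kᵢ = Pᵢˢᵃᵗ/P ⇒ P = ΣzᵢPᵢˢᵃᵗ.
P = 0.4132·353.2 + 0.1749·204.5 + 0.4119·180.5 = 256.0572 kPa

Pbub = 256.0572 kPa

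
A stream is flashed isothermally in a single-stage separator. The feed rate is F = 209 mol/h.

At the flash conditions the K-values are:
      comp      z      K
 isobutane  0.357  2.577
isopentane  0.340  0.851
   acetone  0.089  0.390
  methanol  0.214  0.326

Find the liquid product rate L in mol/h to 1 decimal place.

L = 117.4 mol/h

Newton iteration, V/F⁰ = 0.5:
  V/F = 0.500: g = -0.0356, g' = -0.576 → V/F = 0.438
Converged at V/F = 0.438.
Then V = V/F·F = 0.4381·209 = 91.6 mol/h and L = F − V = 117.4 mol/h.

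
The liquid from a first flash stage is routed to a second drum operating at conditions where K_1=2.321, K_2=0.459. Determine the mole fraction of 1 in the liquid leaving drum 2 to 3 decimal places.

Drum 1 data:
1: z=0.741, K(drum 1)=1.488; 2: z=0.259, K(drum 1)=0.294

x_1 (drum 2) = 0.291

Drum 1:
Binary case is linear: z₁(K₁−1)(1+ψ₁(K₂−1)) + z₂(K₂−1)(1+ψ₁(K₁−1)) = 0
⇒ ψ₁ = [z₁(K₁−1)+z₂(K₂−1)] / [−(K₁−1)(K₂−1)] = 0.1788/0.3445 = 0.519
Drum-1 compositions:
  1: x = 0.591, y = 0.880
  2: x = 0.409, y = 0.120
Drum-2 feed = drum-1 liquid: z₂ = (0.5913, 0.4087).
Drum 2:
Rachford–Rice: g(ψ₂) = Σ zᵢ(Kᵢ−1)/(1+ψ₂(Kᵢ−1)) = 0.
Feasibility: ΣzᵢKᵢ = 1.560, Σzᵢ/Kᵢ = 1.145 — both > 1, two phases present.
Newton iteration, ψ₂⁰ = 0.38:
  ψ₂ = 0.380: g = 0.2417, g' = -0.647 → ψ₂ = 0.754
  ψ₂ = 0.754: g = 0.0181, g' = -0.600 → ψ₂ = 0.784
Converged at ψ₂ = 0.784.
  1: x = 0.291, y = 0.674
  2: x = 0.709, y = 0.326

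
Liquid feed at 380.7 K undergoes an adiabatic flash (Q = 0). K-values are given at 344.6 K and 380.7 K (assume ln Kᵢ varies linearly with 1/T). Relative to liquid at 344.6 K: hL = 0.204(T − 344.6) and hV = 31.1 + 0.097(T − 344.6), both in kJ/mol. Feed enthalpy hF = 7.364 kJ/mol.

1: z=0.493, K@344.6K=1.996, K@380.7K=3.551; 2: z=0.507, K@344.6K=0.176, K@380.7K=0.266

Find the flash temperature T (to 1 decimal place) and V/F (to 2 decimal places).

T = 351.1 K, V/F = 0.20

Adiabatic flash: solve Rachford–Rice at each trial T, then check hF = ψ·hV(T) + (1−ψ)·hL(T).
  T = 344.6 K: K = (1.996, 0.176), RR gives ψ = 0.089, H_out = 2.776 kJ/mol
  T = 380.7 K: K = (3.551, 0.266), RR gives ψ = 0.473, H_out = 20.245 kJ/mol
  T = 362.6 K: K = (2.699, 0.218), RR gives ψ = 0.332, H_out = 13.368 kJ/mol
  T = 353.6 K: K = (2.330, 0.197), RR gives ψ = 0.232, H_out = 8.840 kJ/mol
  T = 349.1 K: K = (2.159, 0.186), RR gives ψ = 0.168, H_out = 6.067 kJ/mol
  T = 351.4 K: K = (2.245, 0.191), RR gives ψ = 0.203, H_out = 7.538 kJ/mol
Linear interpolation between T = 349.1 (H_out = 6.067) and T = 351.4 (H_out = 7.538) on hF = 7.364 gives T ≈ 351.1 K, at which ψ = 0.20.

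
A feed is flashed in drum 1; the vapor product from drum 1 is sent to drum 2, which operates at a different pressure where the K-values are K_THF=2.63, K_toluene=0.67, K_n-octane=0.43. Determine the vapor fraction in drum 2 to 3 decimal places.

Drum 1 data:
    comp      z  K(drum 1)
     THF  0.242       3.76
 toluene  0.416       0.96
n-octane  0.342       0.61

V/F (drum 2) = 0.220

Drum 1:
Rachford–Rice: g(ψ₁) = Σ zᵢ(Kᵢ−1)/(1+ψ₁(Kᵢ−1)) = 0.
Check two-phase: ΣzᵢKᵢ = 1.518 > 1 and Σzᵢ/Kᵢ = 1.058 > 1, so g(0) = 0.518 > 0 and g(1) = -0.058 < 0.
Iterate (Newton) starting at ψ₁ = 0.5:
  ψ₁ = 0.500: g = 0.0980, g' = -0.406 → ψ₁ = 0.741
  ψ₁ = 0.741: g = 0.0146, g' = -0.302 → ψ₁ = 0.789
  ψ₁ = 0.789: g = 0.0003, g' = -0.292 → ψ₁ = 0.790
Converged at ψ₁ = 0.790.
Drum-1 compositions:
  THF: x = 0.076, y = 0.286
  toluene: x = 0.430, y = 0.412
  n-octane: x = 0.494, y = 0.302
Drum-2 feed = drum-1 vapor: z₂ = (0.2861, 0.4124, 0.3015).
Drum 2:
Rachford–Rice: g(ψ₂) = Σ zᵢ(Kᵢ−1)/(1+ψ₂(Kᵢ−1)) = 0.
g(0) = ΣzᵢKᵢ − 1 = 0.158 and g(1) = 1 − Σzᵢ/Kᵢ = -0.426, so a root lies in (0, 1).
Iterate (Newton) starting at ψ₂ = 0.5:
  ψ₂ = 0.500: g = -0.1465, g' = -0.487 → ψ₂ = 0.199
  ψ₂ = 0.199: g = 0.0125, g' = -0.609 → ψ₂ = 0.220
Converged at ψ₂ = 0.220.
  THF: x = 0.211, y = 0.554
  toluene: x = 0.445, y = 0.298
  n-octane: x = 0.345, y = 0.148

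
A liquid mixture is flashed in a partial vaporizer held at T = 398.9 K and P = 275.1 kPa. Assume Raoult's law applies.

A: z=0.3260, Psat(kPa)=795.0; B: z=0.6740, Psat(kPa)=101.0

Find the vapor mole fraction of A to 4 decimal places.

y_A = 0.7250

Raoult's law: Kᵢ = Pᵢˢᵃᵗ/P = Pᵢˢᵃᵗ/275.1.
  K_A = 795.0/275.1 = 2.889858, K_B = 101.0/275.1 = 0.367139
Let ψ = V/F and solve Σ zᵢ(Kᵢ−1)/(1+ψ(Kᵢ−1)) = 0.
Check two-phase: ΣzᵢKᵢ = 1.1895 > 1 and Σzᵢ/Kᵢ = 1.9486 > 1, so g(0) = 0.1895 > 0 and g(1) = -0.9486 < 0.
Newton–Raphson from ψ = 0.69:
  ψ = 0.6900: g = -0.48979, g' = -1.0700 → ψ = 0.2322
  ψ = 0.2322: g = -0.07188, g' = -0.9333 → ψ = 0.1552
  ψ = 0.1552: g = 0.00333, g' = -1.0280 → ψ = 0.1585
Converged at ψ = 0.1585.
Compositions from xᵢ = zᵢ/(1+ψ(Kᵢ−1)), yᵢ = Kᵢxᵢ:
  A: x = 0.2509, y = 0.7250
  B: x = 0.7491, y = 0.2750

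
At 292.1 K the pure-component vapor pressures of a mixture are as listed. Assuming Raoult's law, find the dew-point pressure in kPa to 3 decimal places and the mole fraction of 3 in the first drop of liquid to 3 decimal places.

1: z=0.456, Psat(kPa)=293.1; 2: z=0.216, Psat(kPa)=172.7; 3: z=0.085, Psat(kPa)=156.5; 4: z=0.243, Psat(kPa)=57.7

At the dew point ψ → 1, so Σzᵢ/Kᵢ = 1 with Kᵢ = Pᵢˢᵃᵗ/P ⇒ 1/P = Σzᵢ/Pᵢˢᵃᵗ.
1/P = 0.456/293.1 + 0.216/172.7 + 0.085/156.5 + 0.243/57.7 = 0.007561 ⇒ P = 132.256 kPa
xᵢ = zᵢP/Pᵢˢᵃᵗ ⇒ x_3 = 0.085·132.256/156.5 = 0.072

Pdew = 132.256 kPa, x_3 = 0.072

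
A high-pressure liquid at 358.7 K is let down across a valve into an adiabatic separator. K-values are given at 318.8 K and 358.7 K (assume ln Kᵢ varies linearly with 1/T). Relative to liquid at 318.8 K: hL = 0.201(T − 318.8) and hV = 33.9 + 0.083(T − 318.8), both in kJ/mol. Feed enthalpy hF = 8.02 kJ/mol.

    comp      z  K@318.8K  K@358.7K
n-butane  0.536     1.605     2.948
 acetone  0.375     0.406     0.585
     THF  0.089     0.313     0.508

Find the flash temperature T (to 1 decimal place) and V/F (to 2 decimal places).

T = 321.8 K, V/F = 0.22

Adiabatic flash: solve Rachford–Rice at each trial T, then check hF = ψ·hV(T) + (1−ψ)·hL(T).
  T = 318.8 K: K = (1.605, 0.406, 0.313), RR gives ψ = 0.109, H_out = 3.691 kJ/mol
  T = 358.7 K: K = (2.948, 0.585, 0.508), RR gives ψ = 1.000, H_out = 37.212 kJ/mol
  T = 338.8 K: K = (2.216, 0.493, 0.405), RR gives ψ = 0.639, H_out = 24.171 kJ/mol
  T = 328.8 K: K = (1.895, 0.449, 0.357), RR gives ψ = 0.423, H_out = 15.841 kJ/mol
  T = 323.8 K: K = (1.746, 0.427, 0.335), RR gives ψ = 0.285, H_out = 10.503 kJ/mol
  T = 321.3 K: K = (1.675, 0.417, 0.324), RR gives ψ = 0.203, H_out = 7.334 kJ/mol
  T = 322.6 K: K = (1.712, 0.422, 0.329), RR gives ψ = 0.247, H_out = 9.033 kJ/mol
Linear interpolation between T = 321.3 (H_out = 7.334) and T = 322.6 (H_out = 9.033) on hF = 8.02 gives T ≈ 321.8 K, at which ψ = 0.22.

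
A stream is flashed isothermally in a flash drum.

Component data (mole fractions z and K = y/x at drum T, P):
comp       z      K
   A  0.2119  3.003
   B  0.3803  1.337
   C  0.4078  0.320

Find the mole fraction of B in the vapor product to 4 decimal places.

y_B = 0.4548

Newton iteration, ψ⁰ = 0.35:
  ψ = 0.3500: g = 0.00024, g' = -0.6531 → ψ = 0.3504
Converged at ψ = 0.3504.
Compositions from xᵢ = zᵢ/(1+ψ(Kᵢ−1)), yᵢ = Kᵢxᵢ:
  A: x = 0.1245, y = 0.3739
  B: x = 0.3401, y = 0.4548
  C: x = 0.5353, y = 0.1713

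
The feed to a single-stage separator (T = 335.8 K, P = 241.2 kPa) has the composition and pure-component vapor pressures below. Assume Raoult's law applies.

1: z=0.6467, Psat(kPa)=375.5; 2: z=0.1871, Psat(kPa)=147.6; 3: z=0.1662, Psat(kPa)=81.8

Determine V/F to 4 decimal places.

Raoult's law: Kᵢ = Pᵢˢᵃᵗ/P = Pᵢˢᵃᵗ/241.2.
  K_1 = 375.5/241.2 = 1.556799, K_2 = 147.6/241.2 = 0.611940, K_3 = 81.8/241.2 = 0.339138
Rachford–Rice: g(V/F) = Σ zᵢ(Kᵢ−1)/(1+V/F(Kᵢ−1)) = 0.
Check two-phase: ΣzᵢKᵢ = 1.1776 > 1 and Σzᵢ/Kᵢ = 1.2112 > 1, so g(0) = 0.1776 > 0 and g(1) = -0.2112 < 0.
Newton iteration, V/F⁰ = 0.5:
  V/F = 0.5000: g = 0.02754, g' = -0.3280 → V/F = 0.5840
  V/F = 0.5840: g = -0.00102, g' = -0.3538 → V/F = 0.5811
Converged at V/F = 0.5811.

V/F = 0.5811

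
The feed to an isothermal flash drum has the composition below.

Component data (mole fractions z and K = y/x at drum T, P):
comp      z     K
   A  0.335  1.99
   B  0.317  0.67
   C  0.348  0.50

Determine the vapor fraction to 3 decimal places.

ψ = 0.126

Let ψ = V/F and solve Σ zᵢ(Kᵢ−1)/(1+ψ(Kᵢ−1)) = 0.
Feasibility: ΣzᵢKᵢ = 1.053, Σzᵢ/Kᵢ = 1.337 — both > 1, two phases present.
Newton–Raphson from ψ = 0.35:
  ψ = 0.350: g = -0.0829, g' = -0.353 → ψ = 0.115
  ψ = 0.115: g = 0.0043, g' = -0.400 → ψ = 0.126
Converged at ψ = 0.126.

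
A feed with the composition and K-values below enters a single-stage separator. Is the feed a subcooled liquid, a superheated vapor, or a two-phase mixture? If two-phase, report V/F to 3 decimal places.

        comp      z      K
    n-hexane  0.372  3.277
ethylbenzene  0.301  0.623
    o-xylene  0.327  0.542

ΣzᵢKᵢ = 1.584; Σzᵢ/Kᵢ = 1.200.
Both exceed 1, so a two-phase solution exists.
Rachford–Rice: g(ψ) = Σ zᵢ(Kᵢ−1)/(1+ψ(Kᵢ−1)) = 0.
Iterate (Newton) starting at ψ = 0.68:
  ψ = 0.680: g = -0.0377, g' = -0.519 → ψ = 0.607
  ψ = 0.607: g = 0.0008, g' = -0.543 → ψ = 0.609
Converged at ψ = 0.609.

two-phase, V/F = 0.609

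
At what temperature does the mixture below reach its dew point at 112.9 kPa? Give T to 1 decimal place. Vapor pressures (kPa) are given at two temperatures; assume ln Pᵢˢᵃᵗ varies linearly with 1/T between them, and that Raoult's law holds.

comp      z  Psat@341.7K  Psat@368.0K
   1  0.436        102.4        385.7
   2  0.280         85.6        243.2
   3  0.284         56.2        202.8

Dew-point temperature: Σzᵢ·P/Pᵢˢᵃᵗ(T) = 1. Interpolate ln Pᵢˢᵃᵗ = aᵢ + bᵢ/T.
  T = 341.7 K: ΣzᵢP/Pᵢˢᵃᵗ = 1.4205
  T = 368.0 K: ΣzᵢP/Pᵢˢᵃᵗ = 0.4157
  T = 354.9 K: ΣzᵢP/Pᵢˢᵃᵗ = 0.7481
  T = 348.3 K: ΣzᵢP/Pᵢˢᵃᵗ = 1.0242
  T = 351.6 K: ΣzᵢP/Pᵢˢᵃᵗ = 0.8739
  T = 350.0 K: ΣzᵢP/Pᵢˢᵃᵗ = 0.9434
Interpolating between 348.3 K and 350.0 K gives T ≈ 348.8 K.

T = 348.8 K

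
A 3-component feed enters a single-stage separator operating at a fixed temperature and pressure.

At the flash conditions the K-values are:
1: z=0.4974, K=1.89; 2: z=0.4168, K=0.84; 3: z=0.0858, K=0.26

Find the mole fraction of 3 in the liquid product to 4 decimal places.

Let ψ = V/F and solve Σ zᵢ(Kᵢ−1)/(1+ψ(Kᵢ−1)) = 0.
Feasibility: ΣzᵢKᵢ = 1.3125, Σzᵢ/Kᵢ = 1.0894 — both > 1, two phases present.
Newton–Raphson from ψ = 0.38:
  ψ = 0.3800: g = 0.17147, g' = -0.3230 → ψ = 0.9108
  ψ = 0.9108: g = -0.02833, g' = -0.5769 → ψ = 0.8617
  ψ = 0.8617: g = -0.00204, g' = -0.4984 → ψ = 0.8576
Converged at ψ = 0.8576.
Compositions from xᵢ = zᵢ/(1+ψ(Kᵢ−1)), yᵢ = Kᵢxᵢ:
  1: x = 0.2821, y = 0.5332
  2: x = 0.4831, y = 0.4058
  3: x = 0.2348, y = 0.0611

x_3 = 0.2348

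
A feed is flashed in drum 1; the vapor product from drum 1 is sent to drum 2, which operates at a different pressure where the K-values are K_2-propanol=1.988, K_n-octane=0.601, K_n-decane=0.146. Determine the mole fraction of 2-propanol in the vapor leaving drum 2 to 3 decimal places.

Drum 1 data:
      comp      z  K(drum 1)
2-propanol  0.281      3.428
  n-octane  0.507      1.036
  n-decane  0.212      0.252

Drum 1:
Let ψ₁ = V/F and solve Σ zᵢ(Kᵢ−1)/(1+ψ₁(Kᵢ−1)) = 0.
Check two-phase: ΣzᵢKᵢ = 1.542 > 1 and Σzᵢ/Kᵢ = 1.413 > 1, so g(0) = 0.542 > 0 and g(1) = -0.413 < 0.
Newton iteration, ψ₁⁰ = 0.5:
  ψ₁ = 0.500: g = 0.0728, g' = -0.641 → ψ₁ = 0.613
  ψ₁ = 0.613: g = -0.0011, g' = -0.673 → ψ₁ = 0.612
Converged at ψ₁ = 0.612.
Drum-1 compositions:
  2-propanol: x = 0.113, y = 0.388
  n-octane: x = 0.496, y = 0.514
  n-decane: x = 0.391, y = 0.098
Drum-2 feed = drum-1 vapor: z₂ = (0.3876, 0.5139, 0.0985).
Drum 2:
Newton–Raphson from ψ₂ = 0.41:
  ψ₂ = 0.410: g = -0.1021, g' = -0.479 → ψ₂ = 0.197
  ψ₂ = 0.197: g = -0.0030, g' = -0.465 → ψ₂ = 0.190
Converged at ψ₂ = 0.190.
  2-propanol: x = 0.326, y = 0.649
  n-octane: x = 0.556, y = 0.334
  n-decane: x = 0.118, y = 0.017

y_2-propanol (drum 2) = 0.649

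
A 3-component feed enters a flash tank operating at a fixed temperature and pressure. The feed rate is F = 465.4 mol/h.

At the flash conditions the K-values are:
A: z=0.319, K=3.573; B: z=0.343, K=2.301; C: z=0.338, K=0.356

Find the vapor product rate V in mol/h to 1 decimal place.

V = 390.3 mol/h

Material balance + equilibrium reduce to Σ zᵢ(Kᵢ−1)/(1+V/F(Kᵢ−1)) = 0.
Feasibility: ΣzᵢKᵢ = 2.049, Σzᵢ/Kᵢ = 1.188 — both > 1, two phases present.
Newton–Raphson from V/F = 0.57:
  V/F = 0.570: g = 0.2451, g' = -0.888 → V/F = 0.846
  V/F = 0.846: g = -0.0072, g' = -1.017 → V/F = 0.839
Converged at V/F = 0.839.
Then V = V/F·F = 0.8387·465.4 = 390.3 mol/h and L = F − V = 75.1 mol/h.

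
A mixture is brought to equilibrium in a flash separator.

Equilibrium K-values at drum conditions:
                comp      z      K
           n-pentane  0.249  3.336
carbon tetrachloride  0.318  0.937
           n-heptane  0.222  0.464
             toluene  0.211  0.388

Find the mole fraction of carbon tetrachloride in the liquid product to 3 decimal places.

x_carbon tetrachloride = 0.325

Material balance + equilibrium reduce to Σ zᵢ(Kᵢ−1)/(1+V/F(Kᵢ−1)) = 0.
Check two-phase: ΣzᵢKᵢ = 1.314 > 1 and Σzᵢ/Kᵢ = 1.436 > 1, so g(0) = 0.314 > 0 and g(1) = -0.436 < 0.
Newton iteration, V/F⁰ = 0.5:
  V/F = 0.500: g = -0.1010, g' = -0.574 → V/F = 0.324
  V/F = 0.324: g = 0.0056, g' = -0.658 → V/F = 0.332
Converged at V/F = 0.332.
Compositions from xᵢ = zᵢ/(1+V/F(Kᵢ−1)), yᵢ = Kᵢxᵢ:
  n-pentane: x = 0.140, y = 0.468
  carbon tetrachloride: x = 0.325, y = 0.304
  n-heptane: x = 0.270, y = 0.125
  toluene: x = 0.265, y = 0.103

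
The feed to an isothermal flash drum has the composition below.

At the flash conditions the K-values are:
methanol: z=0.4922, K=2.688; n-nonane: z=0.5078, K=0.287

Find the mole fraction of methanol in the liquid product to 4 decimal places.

Rachford–Rice: g(ψ) = Σ zᵢ(Kᵢ−1)/(1+ψ(Kᵢ−1)) = 0.
Check two-phase: ΣzᵢKᵢ = 1.4688 > 1 and Σzᵢ/Kᵢ = 1.9524 > 1, so g(0) = 0.4688 > 0 and g(1) = -0.9524 < 0.
Binary case is linear: z₁(K₁−1)(1+ψ(K₂−1)) + z₂(K₂−1)(1+ψ(K₁−1)) = 0
⇒ ψ = [z₁(K₁−1)+z₂(K₂−1)] / [−(K₁−1)(K₂−1)] = 0.46877/1.20354 = 0.3895
Compositions from xᵢ = zᵢ/(1+ψ(Kᵢ−1)), yᵢ = Kᵢxᵢ:
  methanol: x = 0.2970, y = 0.7982
  n-nonane: x = 0.7030, y = 0.2018

x_methanol = 0.2970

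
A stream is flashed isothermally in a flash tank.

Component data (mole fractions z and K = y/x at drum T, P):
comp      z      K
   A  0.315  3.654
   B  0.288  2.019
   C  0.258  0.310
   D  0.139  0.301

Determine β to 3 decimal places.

Rachford–Rice: g(β) = Σ zᵢ(Kᵢ−1)/(1+β(Kᵢ−1)) = 0.
Feasibility: ΣzᵢKᵢ = 1.854, Σzᵢ/Kᵢ = 1.523 — both > 1, two phases present.
Newton–Raphson from β = 0.57:
  β = 0.570: g = 0.0634, g' = -0.992 → β = 0.634
  β = 0.634: g = -0.0009, g' = -1.026 → β = 0.633
Converged at β = 0.633.

β = 0.633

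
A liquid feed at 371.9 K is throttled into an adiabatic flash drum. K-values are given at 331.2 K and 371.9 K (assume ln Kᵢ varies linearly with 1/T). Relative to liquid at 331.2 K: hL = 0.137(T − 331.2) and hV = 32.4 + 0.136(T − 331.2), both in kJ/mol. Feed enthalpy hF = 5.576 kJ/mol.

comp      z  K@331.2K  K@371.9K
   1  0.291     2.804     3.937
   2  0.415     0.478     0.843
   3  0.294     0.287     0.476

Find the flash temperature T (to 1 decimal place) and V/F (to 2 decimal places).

Adiabatic flash: solve Rachford–Rice at each trial T, then check hF = ψ·hV(T) + (1−ψ)·hL(T).
  T = 331.2 K: K = (2.804, 0.478, 0.287), RR gives ψ = 0.090, H_out = 2.927 kJ/mol
  T = 371.9 K: K = (3.937, 0.843, 0.476), RR gives ψ = 0.625, H_out = 25.806 kJ/mol
  T = 351.5 K: K = (3.354, 0.645, 0.375), RR gives ψ = 0.313, H_out = 12.919 kJ/mol
  T = 341.4 K: K = (3.076, 0.558, 0.330), RR gives ψ = 0.198, H_out = 7.806 kJ/mol
  T = 336.3 K: K = (2.939, 0.517, 0.308), RR gives ψ = 0.144, H_out = 5.353 kJ/mol
  T = 338.9 K: K = (3.009, 0.538, 0.319), RR gives ψ = 0.171, H_out = 6.598 kJ/mol
  T = 337.6 K: K = (2.974, 0.527, 0.313), RR gives ψ = 0.157, H_out = 5.974 kJ/mol
Linear interpolation between T = 336.3 (H_out = 5.353) and T = 337.6 (H_out = 5.974) on hF = 5.576 gives T ≈ 336.8 K, at which ψ = 0.15.

T = 336.8 K, V/F = 0.15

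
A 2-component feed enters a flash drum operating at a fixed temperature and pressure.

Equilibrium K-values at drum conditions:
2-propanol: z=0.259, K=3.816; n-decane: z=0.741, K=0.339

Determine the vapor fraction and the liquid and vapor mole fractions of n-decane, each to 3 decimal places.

ψ = 0.129, x_n-decane = 0.810, y_n-decane = 0.275

Let ψ = V/F and solve Σ zᵢ(Kᵢ−1)/(1+ψ(Kᵢ−1)) = 0.
g(0) = ΣzᵢKᵢ − 1 = 0.240 and g(1) = 1 − Σzᵢ/Kᵢ = -1.254, so a root lies in (0, 1).
Iterate (Newton) starting at ψ = 0.43:
  ψ = 0.430: g = -0.3544, g' = -1.052 → ψ = 0.093
  ψ = 0.093: g = 0.0559, g' = -1.657 → ψ = 0.127
  ψ = 0.127: g = 0.0027, g' = -1.501 → ψ = 0.129
Converged at ψ = 0.129.
Compositions from xᵢ = zᵢ/(1+ψ(Kᵢ−1)), yᵢ = Kᵢxᵢ:
  2-propanol: x = 0.190, y = 0.725
  n-decane: x = 0.810, y = 0.275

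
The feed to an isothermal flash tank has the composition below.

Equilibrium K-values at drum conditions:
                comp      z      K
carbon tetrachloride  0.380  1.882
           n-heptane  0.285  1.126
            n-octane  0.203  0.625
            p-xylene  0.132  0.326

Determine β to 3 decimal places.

Rachford–Rice: g(β) = Σ zᵢ(Kᵢ−1)/(1+β(Kᵢ−1)) = 0.
Check two-phase: ΣzᵢKᵢ = 1.206 > 1 and Σzᵢ/Kᵢ = 1.185 > 1, so g(0) = 0.206 > 0 and g(1) = -0.185 < 0.
Newton–Raphson from β = 0.5:
  β = 0.500: g = 0.0385, g' = -0.326 → β = 0.618
  β = 0.618: g = -0.0014, g' = -0.352 → β = 0.614
Converged at β = 0.614.

β = 0.614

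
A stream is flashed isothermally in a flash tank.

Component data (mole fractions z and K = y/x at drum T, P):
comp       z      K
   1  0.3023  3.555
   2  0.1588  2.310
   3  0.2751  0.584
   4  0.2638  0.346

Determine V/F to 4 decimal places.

V/F = 0.5808

Iterate (Newton) starting at V/F = 0.52:
  V/F = 0.5200: g = 0.04796, g' = -0.7970 → V/F = 0.5802
  V/F = 0.5802: g = 0.00047, g' = -0.7839 → V/F = 0.5808
Converged at V/F = 0.5808.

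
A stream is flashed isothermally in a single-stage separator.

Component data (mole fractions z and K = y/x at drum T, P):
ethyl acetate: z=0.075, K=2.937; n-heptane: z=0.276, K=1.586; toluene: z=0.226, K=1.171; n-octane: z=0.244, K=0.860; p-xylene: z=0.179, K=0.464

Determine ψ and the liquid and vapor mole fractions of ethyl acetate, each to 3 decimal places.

ψ = 0.779, x_ethyl acetate = 0.030, y_ethyl acetate = 0.088

Rachford–Rice: g(ψ) = Σ zᵢ(Kᵢ−1)/(1+ψ(Kᵢ−1)) = 0.
g(0) = ΣzᵢKᵢ − 1 = 0.216 and g(1) = 1 − Σzᵢ/Kᵢ = -0.062, so a root lies in (0, 1).
Iterate (Newton) starting at ψ = 0.69:
  ψ = 0.690: g = 0.0218, g' = -0.240 → ψ = 0.781
  ψ = 0.781: g = -0.0005, g' = -0.252 → ψ = 0.779
Converged at ψ = 0.779.
Compositions from xᵢ = zᵢ/(1+ψ(Kᵢ−1)), yᵢ = Kᵢxᵢ:
  ethyl acetate: x = 0.030, y = 0.088
  n-heptane: x = 0.190, y = 0.301
  toluene: x = 0.199, y = 0.234
  n-octane: x = 0.274, y = 0.236
  p-xylene: x = 0.307, y = 0.143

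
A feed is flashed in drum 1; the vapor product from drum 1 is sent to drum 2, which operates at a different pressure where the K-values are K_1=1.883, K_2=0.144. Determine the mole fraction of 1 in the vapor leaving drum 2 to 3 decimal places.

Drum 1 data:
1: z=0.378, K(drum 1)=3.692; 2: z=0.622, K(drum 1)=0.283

Drum 1:
Let ψ₁ = V/F and solve Σ zᵢ(Kᵢ−1)/(1+ψ₁(Kᵢ−1)) = 0.
Check two-phase: ΣzᵢKᵢ = 1.572 > 1 and Σzᵢ/Kᵢ = 2.300 > 1, so g(0) = 0.572 > 0 and g(1) = -1.300 < 0.
Newton iteration, ψ₁⁰ = 0.5:
  ψ₁ = 0.500: g = -0.2615, g' = -1.275 → ψ₁ = 0.295
  ψ₁ = 0.295: g = 0.0017, g' = -1.365 → ψ₁ = 0.296
Converged at ψ₁ = 0.296.
Drum-1 compositions:
  1: x = 0.210, y = 0.777
  2: x = 0.790, y = 0.223
Drum-2 feed = drum-1 vapor: z₂ = (0.7765, 0.2235).
Drum 2:
Rachford–Rice: g(ψ₂) = Σ zᵢ(Kᵢ−1)/(1+ψ₂(Kᵢ−1)) = 0.
Feasibility: ΣzᵢKᵢ = 1.494, Σzᵢ/Kᵢ = 1.964 — both > 1, two phases present.
Iterate (Newton) starting at ψ₂ = 0.31:
  ψ₂ = 0.310: g = 0.2779, g' = -0.677 → ψ₂ = 0.721
  ψ₂ = 0.721: g = -0.0804, g' = -1.342 → ψ₂ = 0.661
  ψ₂ = 0.661: g = -0.0074, g' = -1.110 → ψ₂ = 0.654
Converged at ψ₂ = 0.654.
  1: x = 0.492, y = 0.927
  2: x = 0.508, y = 0.073

y_1 (drum 2) = 0.927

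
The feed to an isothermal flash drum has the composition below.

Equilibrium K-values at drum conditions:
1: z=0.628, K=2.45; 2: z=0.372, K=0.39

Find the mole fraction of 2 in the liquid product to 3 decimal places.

x_2 = 0.704

Rachford–Rice: g(β) = Σ zᵢ(Kᵢ−1)/(1+β(Kᵢ−1)) = 0.
Feasibility: ΣzᵢKᵢ = 1.684, Σzᵢ/Kᵢ = 1.210 — both > 1, two phases present.
Newton iteration, β⁰ = 0.5:
  β = 0.500: g = 0.2014, g' = -0.730 → β = 0.776
  β = 0.776: g = -0.0022, g' = -0.791 → β = 0.773
Converged at β = 0.773.
Compositions from xᵢ = zᵢ/(1+β(Kᵢ−1)), yᵢ = Kᵢxᵢ:
  1: x = 0.296, y = 0.725
  2: x = 0.704, y = 0.275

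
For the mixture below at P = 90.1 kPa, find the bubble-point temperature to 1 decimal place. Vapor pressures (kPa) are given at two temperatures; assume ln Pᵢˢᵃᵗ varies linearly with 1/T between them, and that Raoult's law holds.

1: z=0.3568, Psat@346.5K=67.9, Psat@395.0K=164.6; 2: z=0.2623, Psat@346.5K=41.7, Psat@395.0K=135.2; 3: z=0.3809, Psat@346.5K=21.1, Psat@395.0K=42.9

T = 383.5 K

Bubble-point temperature: ΣzᵢPᵢˢᵃᵗ(T) = P. Interpolate ln Pᵢˢᵃᵗ = aᵢ + bᵢ/T.
  T = 346.5 K: ΣzᵢPᵢˢᵃᵗ = 43.20 kPa
  T = 395.0 K: ΣzᵢPᵢˢᵃᵗ = 110.53 kPa
  T = 370.8 K: ΣzᵢPᵢˢᵃᵗ = 71.09 kPa
  T = 382.9 K: ΣzᵢPᵢˢᵃᵗ = 89.20 kPa
  T = 388.9 K: ΣzᵢPᵢˢᵃᵗ = 99.36 kPa
  T = 385.9 K: ΣzᵢPᵢˢᵃᵗ = 94.18 kPa
  T = 384.4 K: ΣzᵢPᵢˢᵃᵗ = 91.66 kPa
  T = 383.6 K: ΣzᵢPᵢˢᵃᵗ = 90.34 kPa
Interpolating between 382.9 K and 383.6 K gives T ≈ 383.5 K.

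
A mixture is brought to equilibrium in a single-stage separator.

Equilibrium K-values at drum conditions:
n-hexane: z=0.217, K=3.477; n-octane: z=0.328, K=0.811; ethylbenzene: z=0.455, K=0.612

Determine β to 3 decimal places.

β = 0.387

Rachford–Rice: g(β) = Σ zᵢ(Kᵢ−1)/(1+β(Kᵢ−1)) = 0.
Check two-phase: ΣzᵢKᵢ = 1.299 > 1 and Σzᵢ/Kᵢ = 1.210 > 1, so g(0) = 0.299 > 0 and g(1) = -0.210 < 0.
Iterate (Newton) starting at β = 0.32:
  β = 0.320: g = 0.0323, g' = -0.517 → β = 0.382
  β = 0.382: g = 0.0019, g' = -0.459 → β = 0.387
Converged at β = 0.387.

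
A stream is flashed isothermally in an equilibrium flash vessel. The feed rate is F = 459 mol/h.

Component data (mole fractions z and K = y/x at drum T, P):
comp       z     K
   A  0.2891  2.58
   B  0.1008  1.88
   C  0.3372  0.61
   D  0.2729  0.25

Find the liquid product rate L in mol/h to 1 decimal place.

Iterate (Newton) starting at V/F = 0.65:
  V/F = 0.6500: g = -0.29376, g' = -0.8837 → V/F = 0.3176
  V/F = 0.3176: g = -0.04528, g' = -0.6990 → V/F = 0.2528
  V/F = 0.2528: g = 0.00051, g' = -0.7176 → V/F = 0.2535
Converged at V/F = 0.2535.
Then V = V/F·F = 0.2535·459 = 116.4 mol/h and L = F − V = 342.6 mol/h.

L = 342.6 mol/h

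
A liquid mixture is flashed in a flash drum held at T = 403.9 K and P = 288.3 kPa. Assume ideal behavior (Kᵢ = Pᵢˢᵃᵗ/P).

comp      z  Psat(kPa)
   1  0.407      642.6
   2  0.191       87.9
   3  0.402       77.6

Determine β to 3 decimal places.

Raoult's law: Kᵢ = Pᵢˢᵃᵗ/P = Pᵢˢᵃᵗ/288.3.
  K_1 = 642.6/288.3 = 2.22893, K_2 = 87.9/288.3 = 0.30489, K_3 = 77.6/288.3 = 0.26916
Newton iteration, β⁰ = 0.45:
  β = 0.450: g = -0.3089, g' = -0.927 → β = 0.117
  β = 0.117: g = -0.0283, g' = -0.836 → β = 0.083
Converged at β = 0.083.

β = 0.083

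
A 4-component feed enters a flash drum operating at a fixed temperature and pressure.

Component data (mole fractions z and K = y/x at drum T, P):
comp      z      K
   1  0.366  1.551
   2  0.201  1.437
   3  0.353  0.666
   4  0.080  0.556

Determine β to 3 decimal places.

Iterate (Newton) starting at β = 0.68:
  β = 0.680: g = 0.0110, g' = -0.180 → β = 0.741
Converged at β = 0.741.

β = 0.741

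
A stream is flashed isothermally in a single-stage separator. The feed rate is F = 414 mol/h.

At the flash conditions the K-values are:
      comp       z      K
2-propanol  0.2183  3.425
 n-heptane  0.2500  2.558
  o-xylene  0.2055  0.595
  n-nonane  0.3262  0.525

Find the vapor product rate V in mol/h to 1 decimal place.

V = 316.0 mol/h

Material balance + equilibrium reduce to Σ zᵢ(Kᵢ−1)/(1+V/F(Kᵢ−1)) = 0.
Check two-phase: ΣzᵢKᵢ = 1.6807 > 1 and Σzᵢ/Kᵢ = 1.1282 > 1, so g(0) = 0.6807 > 0 and g(1) = -0.1282 < 0.
Iterate (Newton) starting at V/F = 0.5:
  V/F = 0.5000: g = 0.15064, g' = -0.6336 → V/F = 0.7378
  V/F = 0.7378: g = 0.01378, g' = -0.5394 → V/F = 0.7633
  V/F = 0.7633: g = 0.00004, g' = -0.5363 → V/F = 0.7634
Converged at V/F = 0.7634.
Then V = V/F·F = 0.7634·414 = 316.0 mol/h and L = F − V = 98.0 mol/h.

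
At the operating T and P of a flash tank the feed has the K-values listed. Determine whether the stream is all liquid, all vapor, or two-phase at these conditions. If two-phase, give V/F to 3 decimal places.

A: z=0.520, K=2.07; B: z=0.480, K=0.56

ΣzᵢKᵢ = 1.345; Σzᵢ/Kᵢ = 1.108.
Both exceed 1, so a two-phase solution exists.
Let ψ = V/F and solve Σ zᵢ(Kᵢ−1)/(1+ψ(Kᵢ−1)) = 0.
Binary case is linear: z₁(K₁−1)(1+ψ(K₂−1)) + z₂(K₂−1)(1+ψ(K₁−1)) = 0
⇒ ψ = [z₁(K₁−1)+z₂(K₂−1)] / [−(K₁−1)(K₂−1)] = 0.3452/0.4708 = 0.733

two-phase, V/F = 0.733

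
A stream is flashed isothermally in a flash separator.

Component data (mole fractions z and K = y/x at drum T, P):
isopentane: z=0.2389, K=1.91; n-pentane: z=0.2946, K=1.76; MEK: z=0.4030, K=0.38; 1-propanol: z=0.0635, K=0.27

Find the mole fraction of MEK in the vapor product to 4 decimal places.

Let ψ = V/F and solve Σ zᵢ(Kᵢ−1)/(1+ψ(Kᵢ−1)) = 0.
Feasibility: ΣzᵢKᵢ = 1.1451, Σzᵢ/Kᵢ = 1.5882 — both > 1, two phases present.
Iterate (Newton) starting at ψ = 0.5:
  ψ = 0.5000: g = -0.12346, g' = -0.5921 → ψ = 0.2915
  ψ = 0.2915: g = -0.00875, g' = -0.5230 → ψ = 0.2748
  ψ = 0.2748: g = -0.00002, g' = -0.5211 → ψ = 0.2747
Converged at ψ = 0.2747.
Compositions from xᵢ = zᵢ/(1+ψ(Kᵢ−1)), yᵢ = Kᵢxᵢ:
  isopentane: x = 0.1911, y = 0.3650
  n-pentane: x = 0.2437, y = 0.4289
  MEK: x = 0.4857, y = 0.1846
  1-propanol: x = 0.0794, y = 0.0214

y_MEK = 0.1846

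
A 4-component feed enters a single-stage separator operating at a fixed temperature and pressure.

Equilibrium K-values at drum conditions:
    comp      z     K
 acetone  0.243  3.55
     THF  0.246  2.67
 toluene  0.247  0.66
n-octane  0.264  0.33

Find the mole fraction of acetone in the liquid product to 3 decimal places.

x_acetone = 0.090

Let ψ = V/F and solve Σ zᵢ(Kᵢ−1)/(1+ψ(Kᵢ−1)) = 0.
g(0) = ΣzᵢKᵢ − 1 = 0.770 and g(1) = 1 − Σzᵢ/Kᵢ = -0.335, so a root lies in (0, 1).
Iterate (Newton) starting at ψ = 0.5:
  ψ = 0.500: g = 0.1291, g' = -0.818 → ψ = 0.658
  ψ = 0.658: g = 0.0028, g' = -0.802 → ψ = 0.661
Converged at ψ = 0.661.
Compositions from xᵢ = zᵢ/(1+ψ(Kᵢ−1)), yᵢ = Kᵢxᵢ:
  acetone: x = 0.090, y = 0.321
  THF: x = 0.117, y = 0.312
  toluene: x = 0.319, y = 0.210
  n-octane: x = 0.474, y = 0.156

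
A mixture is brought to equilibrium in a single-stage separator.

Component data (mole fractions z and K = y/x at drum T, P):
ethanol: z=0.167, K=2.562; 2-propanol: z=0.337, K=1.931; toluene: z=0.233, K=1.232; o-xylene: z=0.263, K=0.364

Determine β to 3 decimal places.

Let β = V/F and solve Σ zᵢ(Kᵢ−1)/(1+β(Kᵢ−1)) = 0.
Feasibility: ΣzᵢKᵢ = 1.461, Σzᵢ/Kᵢ = 1.151 — both > 1, two phases present.
Iterate (Newton) starting at β = 0.5:
  β = 0.500: g = 0.1637, g' = -0.503 → β = 0.825
  β = 0.825: g = -0.0153, g' = -0.651 → β = 0.802
  β = 0.802: g = -0.0003, g' = -0.628 → β = 0.801
Converged at β = 0.801.

β = 0.801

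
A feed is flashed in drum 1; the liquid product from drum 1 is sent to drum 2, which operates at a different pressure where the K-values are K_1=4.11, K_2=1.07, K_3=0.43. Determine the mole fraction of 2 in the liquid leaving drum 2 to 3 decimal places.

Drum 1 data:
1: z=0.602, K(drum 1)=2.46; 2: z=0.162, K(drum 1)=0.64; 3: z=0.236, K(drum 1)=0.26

x_2 (drum 2) = 0.209

Drum 1:
Material balance + equilibrium reduce to Σ zᵢ(Kᵢ−1)/(1+ψ₁(Kᵢ−1)) = 0.
g(0) = ΣzᵢKᵢ − 1 = 0.646 and g(1) = 1 − Σzᵢ/Kᵢ = -0.406, so a root lies in (0, 1).
Newton–Raphson from ψ₁ = 0.5:
  ψ₁ = 0.500: g = 0.1597, g' = -0.786 → ψ₁ = 0.703
  ψ₁ = 0.703: g = -0.0086, g' = -0.912 → ψ₁ = 0.694
Converged at ψ₁ = 0.694.
Drum-1 compositions:
  1: x = 0.299, y = 0.736
  2: x = 0.216, y = 0.138
  3: x = 0.485, y = 0.126
Drum-2 feed = drum-1 liquid: z₂ = (0.2991, 0.2159, 0.4850).
Drum 2:
Newton iteration, ψ₂⁰ = 0.67:
  ψ₂ = 0.670: g = -0.1312, g' = -0.718 → ψ₂ = 0.487
  ψ₂ = 0.487: g = 0.0017, g' = -0.760 → ψ₂ = 0.489
Converged at ψ₂ = 0.489.
  1: x = 0.119, y = 0.487
  2: x = 0.209, y = 0.223
  3: x = 0.673, y = 0.289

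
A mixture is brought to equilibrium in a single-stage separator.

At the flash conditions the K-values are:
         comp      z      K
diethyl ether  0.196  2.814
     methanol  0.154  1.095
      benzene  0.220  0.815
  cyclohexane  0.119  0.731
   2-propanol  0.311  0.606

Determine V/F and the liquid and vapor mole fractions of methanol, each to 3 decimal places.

V/F = 0.383, x_methanol = 0.149, y_methanol = 0.163

Rachford–Rice: g(V/F) = Σ zᵢ(Kᵢ−1)/(1+V/F(Kᵢ−1)) = 0.
g(0) = ΣzᵢKᵢ − 1 = 0.175 and g(1) = 1 − Σzᵢ/Kᵢ = -0.156, so a root lies in (0, 1).
Iterate (Newton) starting at V/F = 0.5:
  V/F = 0.500: g = -0.0340, g' = -0.274 → V/F = 0.376
  V/F = 0.376: g = 0.0023, g' = -0.315 → V/F = 0.383
Converged at V/F = 0.383.
Compositions from xᵢ = zᵢ/(1+V/F(Kᵢ−1)), yᵢ = Kᵢxᵢ:
  diethyl ether: x = 0.116, y = 0.325
  methanol: x = 0.149, y = 0.163
  benzene: x = 0.237, y = 0.193
  cyclohexane: x = 0.133, y = 0.097
  2-propanol: x = 0.366, y = 0.222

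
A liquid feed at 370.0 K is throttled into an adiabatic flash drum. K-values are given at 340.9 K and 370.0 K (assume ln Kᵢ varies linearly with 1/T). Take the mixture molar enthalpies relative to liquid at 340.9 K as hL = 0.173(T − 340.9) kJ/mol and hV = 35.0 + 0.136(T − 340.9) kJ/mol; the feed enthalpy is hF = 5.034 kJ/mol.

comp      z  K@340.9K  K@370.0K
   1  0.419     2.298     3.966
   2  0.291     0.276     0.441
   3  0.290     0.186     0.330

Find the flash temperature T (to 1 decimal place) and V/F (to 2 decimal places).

T = 342.9 K, V/F = 0.13

Adiabatic flash: solve Rachford–Rice at each trial T, then check hF = ψ·hV(T) + (1−ψ)·hL(T).
  T = 340.9 K: K = (2.298, 0.276, 0.186), RR gives ψ = 0.097, H_out = 3.400 kJ/mol
  T = 370.0 K: K = (3.966, 0.441, 0.330), RR gives ψ = 0.484, H_out = 21.444 kJ/mol
  T = 355.4 K: K = (3.050, 0.352, 0.250), RR gives ψ = 0.315, H_out = 13.377 kJ/mol
  T = 348.1 K: K = (2.653, 0.312, 0.216), RR gives ψ = 0.218, H_out = 8.801 kJ/mol
  T = 344.5 K: K = (2.471, 0.294, 0.201), RR gives ψ = 0.161, H_out = 6.249 kJ/mol
  T = 342.7 K: K = (2.383, 0.285, 0.193), RR gives ψ = 0.130, H_out = 4.868 kJ/mol
Linear interpolation between T = 342.7 (H_out = 4.868) and T = 344.5 (H_out = 6.249) on hF = 5.034 gives T ≈ 342.9 K, at which ψ = 0.13.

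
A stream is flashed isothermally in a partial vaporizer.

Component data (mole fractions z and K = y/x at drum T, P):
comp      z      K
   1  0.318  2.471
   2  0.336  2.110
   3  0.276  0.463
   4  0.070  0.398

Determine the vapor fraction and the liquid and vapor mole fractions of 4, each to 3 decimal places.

ψ = 0.914, x_4 = 0.156, y_4 = 0.062

Rachford–Rice: g(ψ) = Σ zᵢ(Kᵢ−1)/(1+ψ(Kᵢ−1)) = 0.
g(0) = ΣzᵢKᵢ − 1 = 0.650 and g(1) = 1 − Σzᵢ/Kᵢ = -0.060, so a root lies in (0, 1).
Iterate (Newton) starting at ψ = 0.5:
  ψ = 0.500: g = 0.2465, g' = -0.600 → ψ = 0.911
  ψ = 0.911: g = 0.0021, g' = -0.657 → ψ = 0.914
Converged at ψ = 0.914.
Compositions from xᵢ = zᵢ/(1+ψ(Kᵢ−1)), yᵢ = Kᵢxᵢ:
  1: x = 0.136, y = 0.335
  2: x = 0.167, y = 0.352
  3: x = 0.542, y = 0.251
  4: x = 0.156, y = 0.062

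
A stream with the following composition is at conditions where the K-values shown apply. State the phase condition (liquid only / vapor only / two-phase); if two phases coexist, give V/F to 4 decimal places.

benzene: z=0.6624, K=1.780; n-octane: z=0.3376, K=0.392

ΣzᵢKᵢ = 1.3114; Σzᵢ/Kᵢ = 1.2334.
Both exceed 1, so a two-phase solution exists.
Material balance + equilibrium reduce to Σ zᵢ(Kᵢ−1)/(1+ψ(Kᵢ−1)) = 0.
Newton iteration, ψ⁰ = 0.5:
  ψ = 0.5000: g = 0.07679, g' = -0.4662 → ψ = 0.6647
  ψ = 0.6647: g = -0.00423, g' = -0.5263 → ψ = 0.6567
Converged at ψ = 0.6567.

two-phase, V/F = 0.6567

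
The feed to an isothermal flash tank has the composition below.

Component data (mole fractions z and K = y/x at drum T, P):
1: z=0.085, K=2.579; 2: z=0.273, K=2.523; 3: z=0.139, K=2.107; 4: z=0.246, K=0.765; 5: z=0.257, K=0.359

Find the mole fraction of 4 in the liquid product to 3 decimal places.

Rachford–Rice: g(ψ) = Σ zᵢ(Kᵢ−1)/(1+ψ(Kᵢ−1)) = 0.
g(0) = ΣzᵢKᵢ − 1 = 0.481 and g(1) = 1 − Σzᵢ/Kᵢ = -0.245, so a root lies in (0, 1).
Iterate (Newton) starting at ψ = 0.5:
  ψ = 0.500: g = 0.1021, g' = -0.587 → ψ = 0.674
  ψ = 0.674: g = -0.0004, g' = -0.606 → ψ = 0.673
Converged at ψ = 0.673.
Compositions from xᵢ = zᵢ/(1+ψ(Kᵢ−1)), yᵢ = Kᵢxᵢ:
  1: x = 0.041, y = 0.106
  2: x = 0.135, y = 0.340
  3: x = 0.080, y = 0.168
  4: x = 0.292, y = 0.224
  5: x = 0.452, y = 0.162

x_4 = 0.292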